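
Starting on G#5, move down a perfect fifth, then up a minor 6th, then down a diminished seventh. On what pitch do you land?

B#4

G#5 down a perfect fifth → C#5 (7 semitones).
C#5 up a minor sixth → A5 (8 semitones).
Down a diminished seventh from A5: B#4 (9 semitones down).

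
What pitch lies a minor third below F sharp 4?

D sharp 4

Three letter names down from F: D.
A minor third is 3 semitones; 3 semitones down from F#4 gives D#4.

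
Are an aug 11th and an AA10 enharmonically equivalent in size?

Yes

An augmented eleventh spans 18 semitones, and a doubly augmented tenth also spans 18 semitones — they're enharmonic.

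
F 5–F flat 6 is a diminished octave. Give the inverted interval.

The rule of nine gives the new number: 9 − 8 = 1, so an octave becomes a unison.
And diminished becomes augmented under inversion, so we get an augmented unison.

augmented 1st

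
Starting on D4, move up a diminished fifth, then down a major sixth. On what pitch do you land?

Cb4

Up a diminished fifth from D4: Ab4 (6 semitones up).
A major sixth down from Ab4 is Cb4.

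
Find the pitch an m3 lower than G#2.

E#2

The third takes the letter from G down to E.
Moving 3 semitones down from G#2 (the size of a minor third) reaches E#2.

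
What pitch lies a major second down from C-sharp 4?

Two letter names down from C: B.
A major second is 2 semitones; 2 semitones down from C#4 gives B3.

B 3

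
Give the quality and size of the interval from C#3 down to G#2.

P4

Descending from C#3 to G#2 is the same interval as ascending G#2 to C#3.
G to C spans four letter names (G-A-B-C), so the interval is some kind of fourth.
G#2 to C#3 is 5 semitones, matching the perfect fourth exactly, so the quality is perfect.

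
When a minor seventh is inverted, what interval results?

Interval numbers invert to sum to nine: 7 + 2 = 9, so a seventh inverts to a second.
And minor becomes major under inversion, so we get a major second.

M2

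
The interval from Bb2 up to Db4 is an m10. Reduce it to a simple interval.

Each octave removed subtracts seven from the number: 10 − 7 = 3.
That makes a minor tenth a compound minor third — an octave plus a minor third.

minor 3rd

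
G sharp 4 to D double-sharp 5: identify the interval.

G to D spans five letter names (G-A-B-C-D) — that makes it a fifth of some quality.
The perfect fifth is 7 semitones; here we have 8, one semitone wider: augmented.

augmented fifth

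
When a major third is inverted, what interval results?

minor 6th

The rule of nine gives the new number: 9 − 3 = 6, so a third becomes a sixth.
And major becomes minor under inversion, so we get a minor sixth.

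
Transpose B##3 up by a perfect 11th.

Four letters up from B (plus an octave) reaches E.
Moving 17 semitones up from B##3 (the size of a perfect eleventh) reaches E##5.

E##5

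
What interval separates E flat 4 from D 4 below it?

Descending from Eb4 to D4 is the same interval as ascending D4 to Eb4.
D to E spans two letter names (D-E) — that makes it a second of some quality.
D4 to Eb4 is 1 semitone, a half step short of the major second (2), so this is minor.

minor second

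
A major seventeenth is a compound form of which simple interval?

Subtracting seven from the interval number removes an octave: 17 − 14 = 3.
So a major seventeenth is 2 octaves plus a major third. The quality is unchanged.

M3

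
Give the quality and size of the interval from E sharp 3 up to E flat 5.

dd15

E to E is the same letter name, plus 2 octaves — that makes it a fifteenth of some quality.
E#3 to Eb5 spans 22 semitones — two semitones narrower than the perfect fifteenth (24) — giving a doubly diminished fifteenth.
(Equivalently, a compound doubly diminished octave: a doubly diminished octave plus an octave.)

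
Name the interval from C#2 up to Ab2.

diminished sixth

C to A spans six letter names (C-D-E-F-G-A) — that makes it a sixth of some quality.
The major sixth is 9 semitones; here we have 7, two semitones narrower: diminished.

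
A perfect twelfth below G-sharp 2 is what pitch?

Five letters down from G (plus an octave) reaches C.
A perfect twelfth spans 19 semitones, so from G#2 the target pitch is C#1.

C-sharp 1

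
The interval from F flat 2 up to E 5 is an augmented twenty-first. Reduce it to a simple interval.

augmented 7th

Each octave removed subtracts seven from the number: 21 − 14 = 7.
Quality carries through unchanged, so the simple form is an augmented seventh.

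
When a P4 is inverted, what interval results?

perfect 5th

Interval numbers invert to sum to nine: 4 + 5 = 9, so a fourth inverts to a fifth.
And perfect stays perfect under inversion, so we get a perfect fifth.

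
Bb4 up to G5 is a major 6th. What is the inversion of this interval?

minor third

Interval numbers invert to sum to nine: 6 + 3 = 9, so a sixth inverts to a third.
And major becomes minor under inversion, so we get a minor third.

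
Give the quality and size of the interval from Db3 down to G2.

diminished fifth

Descending from Db3 to G2 is the same interval as ascending G2 to Db3.
G to D spans five letter names (G-A-B-C-D) — that makes it a fifth of some quality.
G2 to Db3 spans 6 semitones — one semitone narrower than the perfect fifth (7) — giving a diminished fifth.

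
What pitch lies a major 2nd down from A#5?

G#5

Counting two letter names down from A lands on G.
A major second is 2 semitones; 2 semitones down from A#5 gives G#5.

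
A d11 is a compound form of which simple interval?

diminished 4th

Subtracting seven from the interval number removes an octave: 11 − 7 = 4.
So a diminished eleventh is an octave plus a diminished fourth. The quality is unchanged.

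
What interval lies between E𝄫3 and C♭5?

major 13th

E to C spans six letter names (E-F-G-A-B-C), plus an octave: a thirteenth.
The major thirteenth spans 21 semitones, and Ebb3 to Cb5 is exactly 21 semitones — so this is a major thirteenth.
(Equivalently, a compound major sixth: a major sixth plus an octave.)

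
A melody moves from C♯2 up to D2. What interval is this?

C to D spans two letter names (C-D): a second.
C#2 to D2 is 1 semitone, a half step short of the major second (2), so this is minor.

m2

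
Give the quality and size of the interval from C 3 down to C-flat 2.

A8

Descending from C3 to Cb2 is the same interval as ascending Cb2 to C3.
C to C is the same letter name, plus an octave — that makes it an octave of some quality.
Cb2 to C3 spans 13 semitones — one semitone wider than the perfect octave (12) — giving an augmented octave.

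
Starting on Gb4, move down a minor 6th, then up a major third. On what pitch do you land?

D4

Gb4 down a minor sixth → Bb3 (8 semitones).
Up a major third from Bb3: D4 (4 semitones up).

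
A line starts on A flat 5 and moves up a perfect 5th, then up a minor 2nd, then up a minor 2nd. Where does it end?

Up a perfect fifth from Ab5: Eb6 (7 semitones up).
Up a minor second from Eb6: Fb6 (1 semitone up).
A minor second up from Fb6 is Gbb6.

G double-flat 6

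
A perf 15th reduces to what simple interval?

Each octave removed subtracts seven from the number: 15 − 7 = 8.
Quality carries through unchanged, so the simple form is a perfect octave.

P8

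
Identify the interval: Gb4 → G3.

diminished octave

Descending from Gb4 to G3 is the same interval as ascending G3 to Gb4.
G to G is the same letter name, plus an octave — that makes it an octave of some quality.
A perfect octave would be 12 semitones; G3 to Gb4 is 11, one semitone narrower, so the interval is diminished.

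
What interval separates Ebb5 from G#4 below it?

dd6

Descending from Ebb5 to G#4 is the same interval as ascending G#4 to Ebb5.
G to E spans six letter names (G-A-B-C-D-E): a sixth.
A major sixth would be 9 semitones; G#4 to Ebb5 is 6, three semitones narrower, so the interval is doubly diminished.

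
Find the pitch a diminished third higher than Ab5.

Cbb6

Counting three letter names up from A lands on C.
Moving 2 semitones up from Ab5 (the size of a diminished third) reaches Cbb6.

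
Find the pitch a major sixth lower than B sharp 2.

D sharp 2

Six letter names down from B: D.
A major sixth spans 9 semitones, so from B#2 the target pitch is D#2.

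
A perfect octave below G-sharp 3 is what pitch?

G-sharp 2

The letter stays G (same as the start), shifted an octave down.
Moving 12 semitones down from G#3 (the size of a perfect octave) reaches G#2.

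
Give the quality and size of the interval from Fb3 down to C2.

Descending from Fb3 to C2 is the same interval as ascending C2 to Fb3.
C to F spans four letter names (C-D-E-F), plus an octave — that makes it an eleventh of some quality.
A perfect eleventh would be 17 semitones; C2 to Fb3 is 16, one semitone narrower, so the interval is diminished.
(Equivalently, a compound diminished fourth: a diminished fourth plus an octave.)

diminished eleventh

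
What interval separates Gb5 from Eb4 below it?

Descending from Gb5 to Eb4 is the same interval as ascending Eb4 to Gb5.
E to G spans three letter names (E-F-G), plus an octave, so the interval is some kind of tenth.
At 15 semitones, Eb4→Gb5 falls one short of a major tenth: minor.
(Equivalently, a compound minor third: a minor third plus an octave.)

minor tenth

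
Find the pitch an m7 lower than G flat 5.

Seven letter names down from G: A.
A minor seventh spans 10 semitones, so from Gb5 the target pitch is Ab4.

A flat 4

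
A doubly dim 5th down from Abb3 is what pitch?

The fifth takes the letter from A down to D.
A doubly diminished fifth spans 5 semitones, so from Abb3 the target pitch is D3.

D3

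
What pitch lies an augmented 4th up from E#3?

A##3

Four letter names up from E: A.
An augmented fourth is 6 semitones; 6 semitones up from E#3 gives A##3.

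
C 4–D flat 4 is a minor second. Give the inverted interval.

major 7th

Interval numbers invert to sum to nine: 2 + 7 = 9, so a second inverts to a seventh.
Quality inverts too: minor becomes major. That makes the inversion a major seventh.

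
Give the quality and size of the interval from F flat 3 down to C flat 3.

Descending from Fb3 to Cb3 is the same interval as ascending Cb3 to Fb3.
C to F spans four letter names (C-D-E-F), so the interval is some kind of fourth.
The perfect fourth spans 5 semitones, and Cb3 to Fb3 is exactly 5 semitones — so this is a perfect fourth.

P4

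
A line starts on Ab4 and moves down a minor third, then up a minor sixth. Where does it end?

Db5

A minor third down from Ab4 is F4.
Up a minor sixth from F4: Db5 (8 semitones up).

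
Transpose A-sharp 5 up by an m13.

The thirteenth's letter: A up six letter names plus an octave → F.
A minor thirteenth is 20 semitones; 20 semitones up from A#5 gives F#7.

F-sharp 7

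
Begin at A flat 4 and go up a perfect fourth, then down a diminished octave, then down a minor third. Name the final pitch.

B 3

Ab4 up a perfect fourth → Db5 (5 semitones).
Down a diminished octave from Db5: D4 (11 semitones down).
D4 down a minor third → B3 (3 semitones).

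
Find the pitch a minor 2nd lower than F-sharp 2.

Counting two letter names down from F lands on E.
Moving 1 semitone down from F#2 (the size of a minor second) reaches E#2.

E-sharp 2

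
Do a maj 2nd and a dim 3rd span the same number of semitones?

Yes

A major second spans 2 semitones, and a diminished third also spans 2 semitones — they're enharmonic.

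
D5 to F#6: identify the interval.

major tenth

D to F spans three letter names (D-E-F), plus an octave: a tenth.
Counting semitones, D5→F#6 is 16, which is the major tenth.
(Equivalently, a compound major third: a major third plus an octave.)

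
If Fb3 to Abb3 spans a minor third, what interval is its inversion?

Interval numbers invert to sum to nine: 3 + 6 = 9, so a third inverts to a sixth.
Quality inverts too: minor becomes major. That makes the inversion a major sixth.

major sixth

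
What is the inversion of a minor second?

Inverted interval numbers add to nine, so a second pairs with a seventh (2 + 7 = 9).
The quality also flips — minor becomes major — giving a major seventh.

major seventh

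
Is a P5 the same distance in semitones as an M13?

No

A perfect fifth is 7 semitones but a major thirteenth is 21 semitones — different sizes.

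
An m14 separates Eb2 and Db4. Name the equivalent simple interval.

m7

Subtracting seven from the interval number removes an octave: 14 − 7 = 7.
Quality carries through unchanged, so the simple form is a minor seventh.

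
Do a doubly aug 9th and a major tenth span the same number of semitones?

A doubly augmented ninth spans 16 semitones, and a major tenth also spans 16 semitones — they're enharmonic.

Yes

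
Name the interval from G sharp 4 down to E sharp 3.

Descending from G#4 to E#3 is the same interval as ascending E#3 to G#4.
E to G spans three letter names (E-F-G), plus an octave — that makes it a tenth of some quality.
E#3 to G#4 is 15 semitones, a half step short of the major tenth (16), so this is minor.
(Equivalently, a compound minor third: a minor third plus an octave.)

m10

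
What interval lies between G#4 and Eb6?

diminished thirteenth

G to E spans six letter names (G-A-B-C-D-E), plus an octave — that makes it a thirteenth of some quality.
G#4 to Eb6 spans 19 semitones — two semitones narrower than the major thirteenth (21) — giving a diminished thirteenth.
(Equivalently, a compound diminished sixth: a diminished sixth plus an octave.)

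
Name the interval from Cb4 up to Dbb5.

minor 9th

C to D spans two letter names (C-D), plus an octave, so the interval is some kind of ninth.
Cb4 to Dbb5 is 13 semitones, a half step short of the major ninth (14), so this is minor.
(Equivalently, a compound minor second: a minor second plus an octave.)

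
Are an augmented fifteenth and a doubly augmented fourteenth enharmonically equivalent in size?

An augmented fifteenth = 25 semitones = a doubly augmented fourteenth; enharmonically equal.

Yes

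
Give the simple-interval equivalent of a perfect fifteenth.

Subtracting seven from the interval number removes an octave: 15 − 7 = 8.
Quality carries through unchanged, so the simple form is a perfect octave.

P8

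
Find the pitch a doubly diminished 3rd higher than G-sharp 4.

The third takes the letter from G up to B.
A doubly diminished third is 1 semitone; 1 semitone up from G#4 gives Bbb4.

B-double-flat 4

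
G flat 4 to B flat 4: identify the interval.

G to B spans three letter names (G-A-B), so the interval is some kind of third.
Counting semitones, Gb4→Bb4 is 4, which is the major third.

M3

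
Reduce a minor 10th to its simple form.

minor 3rd

Take out an octave (7 from the number): 10 − 7 = 3.
So a minor tenth is an octave plus a minor third. The quality is unchanged.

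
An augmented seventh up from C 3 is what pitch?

B sharp 3

Counting seven letter names up from C lands on B.
Moving 12 semitones up from C3 (the size of an augmented seventh) reaches B#3.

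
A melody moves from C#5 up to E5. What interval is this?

C to E spans three letter names (C-D-E): a third.
At 3 semitones, C#5→E5 falls one short of a major third: minor.

minor 3rd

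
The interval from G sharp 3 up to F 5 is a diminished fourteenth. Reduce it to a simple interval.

diminished seventh

Take out an octave (7 from the number): 14 − 7 = 7.
So a diminished fourteenth is an octave plus a diminished seventh. The quality is unchanged.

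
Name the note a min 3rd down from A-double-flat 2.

Three letter names down from A: F.
A minor third is 3 semitones; 3 semitones down from Abb2 gives Fb2.

F-flat 2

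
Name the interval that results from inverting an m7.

M2

The rule of nine gives the new number: 9 − 7 = 2, so a seventh becomes a second.
And minor becomes major under inversion, so we get a major second.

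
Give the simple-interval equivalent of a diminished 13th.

Take out an octave (7 from the number): 13 − 7 = 6.
Quality carries through unchanged, so the simple form is a diminished sixth.

diminished 6th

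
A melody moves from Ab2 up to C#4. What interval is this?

A to C spans three letter names (A-B-C), plus an octave, so the interval is some kind of tenth.
A major tenth would be 16 semitones; Ab2 to C#4 is 17, one semitone wider, so the interval is augmented.
(Equivalently, a compound augmented third: an augmented third plus an octave.)

augmented tenth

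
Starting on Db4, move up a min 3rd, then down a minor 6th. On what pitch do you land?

Db4 up a minor third → Fb4 (3 semitones).
Fb4 down a minor sixth → Ab3 (8 semitones).

Ab3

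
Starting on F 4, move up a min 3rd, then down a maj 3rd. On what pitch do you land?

A minor third up from F4 is Ab4.
Down a major third from Ab4: Fb4 (4 semitones down).

F flat 4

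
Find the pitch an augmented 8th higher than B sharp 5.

For an octave the letter name doesn't change: still B, an octave up.
An augmented octave spans 13 semitones, so from B#5 the target pitch is B##6.

B double-sharp 6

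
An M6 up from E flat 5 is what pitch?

C 6

Six letter names up from E: C.
A major sixth spans 9 semitones, so from Eb5 the target pitch is C6.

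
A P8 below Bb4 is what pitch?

For an octave the letter name doesn't change: still B, an octave down.
Moving 12 semitones down from Bb4 (the size of a perfect octave) reaches Bb3.

Bb3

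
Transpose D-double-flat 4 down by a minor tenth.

Counting three letter names plus an octave down from D lands on B.
Moving 15 semitones down from Dbb4 (the size of a minor tenth) reaches Bbb2.

B-double-flat 2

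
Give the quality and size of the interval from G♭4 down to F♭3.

Descending from Gb4 to Fb3 is the same interval as ascending Fb3 to Gb4.
F to G spans two letter names (F-G), plus an octave — that makes it a ninth of some quality.
The major ninth spans 14 semitones, and Fb3 to Gb4 is exactly 14 semitones — so this is a major ninth.
(Equivalently, a compound major second: a major second plus an octave.)

major 9th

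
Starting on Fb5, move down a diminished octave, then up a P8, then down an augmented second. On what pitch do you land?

Down a diminished octave from Fb5: F4 (11 semitones down).
F4 up a perfect octave → F5 (12 semitones).
Down an augmented second from F5: Ebb5 (3 semitones down).

Ebb5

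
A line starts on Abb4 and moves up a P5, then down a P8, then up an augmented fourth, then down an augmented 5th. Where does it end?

Dbb4

Abb4 up a perfect fifth → Ebb5 (7 semitones).
Down a perfect octave from Ebb5: Ebb4 (12 semitones down).
An augmented fourth up from Ebb4 is Ab4.
Ab4 down an augmented fifth → Dbb4 (8 semitones).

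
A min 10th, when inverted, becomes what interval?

major 6th

First reduce the compound minor tenth to its simple form, a minor third.
Interval numbers invert to sum to nine: 3 + 6 = 9, so a third inverts to a sixth.
And minor becomes major under inversion, so we get a major sixth.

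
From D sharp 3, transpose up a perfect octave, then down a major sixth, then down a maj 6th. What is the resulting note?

A 2

A perfect octave up from D#3 is D#4.
D#4 down a major sixth → F#3 (9 semitones).
A major sixth down from F#3 is A2.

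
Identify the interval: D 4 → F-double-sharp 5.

D to F spans three letter names (D-E-F), plus an octave, so the interval is some kind of tenth.
A major tenth would be 16 semitones; D4 to F##5 is 17, one semitone wider, so the interval is augmented.
(Equivalently, a compound augmented third: an augmented third plus an octave.)

A10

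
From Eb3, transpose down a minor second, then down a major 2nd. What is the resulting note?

Eb3 down a minor second → D3 (1 semitone).
D3 down a major second → C3 (2 semitones).

C3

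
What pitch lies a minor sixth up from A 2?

Six letter names up from A: F.
A minor sixth spans 8 semitones, so from A2 the target pitch is F3.

F 3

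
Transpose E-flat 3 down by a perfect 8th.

E-flat 2

The letter stays E (same as the start), shifted an octave down.
Moving 12 semitones down from Eb3 (the size of a perfect octave) reaches Eb2.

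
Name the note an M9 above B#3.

The ninth's letter: B up two letter names plus an octave → C.
A major ninth is 14 semitones; 14 semitones up from B#3 gives C##5.

C##5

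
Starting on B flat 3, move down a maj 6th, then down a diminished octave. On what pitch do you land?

Down a major sixth from Bb3: Db3 (9 semitones down).
Db3 down a diminished octave → D2 (11 semitones).

D 2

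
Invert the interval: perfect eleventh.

First reduce the compound perfect eleventh to its simple form, a perfect fourth.
Inverted interval numbers add to nine, so a fourth pairs with a fifth (4 + 5 = 9).
Quality inverts too: perfect stays perfect. That makes the inversion a perfect fifth.

P5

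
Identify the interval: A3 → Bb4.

A to B spans two letter names (A-B), plus an octave — that makes it a ninth of some quality.
A major ninth would be 14 semitones, but A3 to Bb4 is 13 — one semitone narrower, making it a minor ninth.
(Equivalently, a compound minor second: a minor second plus an octave.)

minor 9th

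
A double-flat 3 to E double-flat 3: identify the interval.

Descending from Abb3 to Ebb3 is the same interval as ascending Ebb3 to Abb3.
E to A spans four letter names (E-F-G-A), so the interval is some kind of fourth.
The perfect fourth spans 5 semitones, and Ebb3 to Abb3 is exactly 5 semitones — so this is a perfect fourth.

perfect fourth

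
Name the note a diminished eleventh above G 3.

C-flat 5

Counting four letter names plus an octave up from G lands on C.
Moving 16 semitones up from G3 (the size of a diminished eleventh) reaches Cb5.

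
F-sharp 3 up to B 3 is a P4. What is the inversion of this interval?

Inverted interval numbers add to nine, so a fourth pairs with a fifth (4 + 5 = 9).
Quality inverts too: perfect stays perfect. That makes the inversion a perfect fifth.

perfect 5th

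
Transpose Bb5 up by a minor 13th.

The thirteenth's letter: B up six letter names plus an octave → G.
Moving 20 semitones up from Bb5 (the size of a minor thirteenth) reaches Gb7.

Gb7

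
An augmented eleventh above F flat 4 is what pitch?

Counting four letter names plus an octave up from F lands on B.
An augmented eleventh is 18 semitones; 18 semitones up from Fb4 gives Bb5.

B flat 5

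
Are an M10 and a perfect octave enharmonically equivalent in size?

No

A major tenth is 16 semitones but a perfect octave is 12 semitones — different sizes.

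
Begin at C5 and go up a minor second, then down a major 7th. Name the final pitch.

C5 up a minor second → Db5 (1 semitone).
Down a major seventh from Db5: Ebb4 (11 semitones down).

Ebb4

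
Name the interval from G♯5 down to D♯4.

Descending from G#5 to D#4 is the same interval as ascending D#4 to G#5.
D to G spans four letter names (D-E-F-G), plus an octave: an eleventh.
Counting semitones, D#4→G#5 is 17, which is the perfect eleventh.
(Equivalently, a compound perfect fourth: a perfect fourth plus an octave.)

perfect eleventh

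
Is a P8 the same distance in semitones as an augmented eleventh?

No

12 semitones (perfect octave) vs 18 semitones (augmented eleventh): not equal.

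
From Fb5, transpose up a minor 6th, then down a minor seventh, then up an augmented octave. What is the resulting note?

A minor sixth up from Fb5 is Dbb6.
A minor seventh down from Dbb6 is Ebb5.
Ebb5 up an augmented octave → Eb6 (13 semitones).

Eb6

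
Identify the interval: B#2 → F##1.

Descending from B#2 to F##1 is the same interval as ascending F##1 to B#2.
F to B spans four letter names (F-G-A-B), plus an octave, so the interval is some kind of eleventh.
F##1 to B#2 is 17 semitones, matching the perfect eleventh exactly, so the quality is perfect.
(Equivalently, a compound perfect fourth: a perfect fourth plus an octave.)

P11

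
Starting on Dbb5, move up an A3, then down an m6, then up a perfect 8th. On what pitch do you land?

Up an augmented third from Dbb5: F5 (5 semitones up).
A minor sixth down from F5 is A4.
A perfect octave up from A4 is A5.

A5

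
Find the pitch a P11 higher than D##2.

G##3

The eleventh's letter: D up four letter names plus an octave → G.
A perfect eleventh spans 17 semitones, so from D##2 the target pitch is G##3.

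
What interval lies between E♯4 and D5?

E to D spans seven letter names (E-F-G-A-B-C-D) — that makes it a seventh of some quality.
The major seventh is 11 semitones; here we have 9, two semitones narrower: diminished.

diminished 7th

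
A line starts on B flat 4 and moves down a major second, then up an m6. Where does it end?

F flat 5

A major second down from Bb4 is Ab4.
Up a minor sixth from Ab4: Fb5 (8 semitones up).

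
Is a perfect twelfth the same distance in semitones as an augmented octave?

No

19 semitones (perfect twelfth) vs 13 semitones (augmented octave): not equal.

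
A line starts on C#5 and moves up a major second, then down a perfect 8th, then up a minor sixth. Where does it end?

C#5 up a major second → D#5 (2 semitones).
Down a perfect octave from D#5: D#4 (12 semitones down).
A minor sixth up from D#4 is B4.

B4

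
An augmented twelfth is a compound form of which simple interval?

augmented fifth

Subtracting seven from the interval number removes an octave: 12 − 7 = 5.
That makes an augmented twelfth a compound augmented fifth — an octave plus an augmented fifth.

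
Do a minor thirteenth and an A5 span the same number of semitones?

No

A minor thirteenth is 20 semitones but an augmented fifth is 8 semitones — different sizes.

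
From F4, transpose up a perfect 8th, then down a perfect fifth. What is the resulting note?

Bb4

Up a perfect octave from F4: F5 (12 semitones up).
F5 down a perfect fifth → Bb4 (7 semitones).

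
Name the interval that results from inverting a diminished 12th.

A4

First reduce the compound diminished twelfth to its simple form, a diminished fifth.
The rule of nine gives the new number: 9 − 5 = 4, so a fifth becomes a fourth.
Quality inverts too: diminished becomes augmented. That makes the inversion an augmented fourth.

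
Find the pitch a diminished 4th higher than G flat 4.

Counting four letter names up from G lands on C.
A diminished fourth is 4 semitones; 4 semitones up from Gb4 gives Cbb5.

C double-flat 5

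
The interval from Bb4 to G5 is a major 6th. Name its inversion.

minor 3rd

The rule of nine gives the new number: 9 − 6 = 3, so a sixth becomes a third.
And major becomes minor under inversion, so we get a minor third.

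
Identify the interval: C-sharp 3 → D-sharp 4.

C to D spans two letter names (C-D), plus an octave, so the interval is some kind of ninth.
The major ninth spans 14 semitones, and C#3 to D#4 is exactly 14 semitones — so this is a major ninth.
(Equivalently, a compound major second: a major second plus an octave.)

major ninth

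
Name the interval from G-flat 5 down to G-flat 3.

Descending from Gb5 to Gb3 is the same interval as ascending Gb3 to Gb5.
G to G is the same letter name, plus 2 octaves: a fifteenth.
Gb3 to Gb5 is 24 semitones, matching the perfect fifteenth exactly, so the quality is perfect.
(Equivalently, a compound perfect octave: a perfect octave plus an octave.)

perfect fifteenth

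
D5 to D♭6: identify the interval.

D to D is the same letter name, plus an octave: an octave.
The perfect octave is 12 semitones; here we have 11, one semitone narrower: diminished.

d8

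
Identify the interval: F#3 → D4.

minor 6th

F to D spans six letter names (F-G-A-B-C-D), so the interval is some kind of sixth.
At 8 semitones, F#3→D4 falls one short of a major sixth: minor.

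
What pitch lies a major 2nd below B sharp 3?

Two letter names down from B: A.
A major second spans 2 semitones, so from B#3 the target pitch is A#3.

A sharp 3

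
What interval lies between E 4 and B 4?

perfect 5th

E to B spans five letter names (E-F-G-A-B) — that makes it a fifth of some quality.
The perfect fifth spans 7 semitones, and E4 to B4 is exactly 7 semitones — so this is a perfect fifth.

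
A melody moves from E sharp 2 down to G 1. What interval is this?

Descending from E#2 to G1 is the same interval as ascending G1 to E#2.
G to E spans six letter names (G-A-B-C-D-E) — that makes it a sixth of some quality.
A major sixth would be 9 semitones; G1 to E#2 is 10, one semitone wider, so the interval is augmented.

augmented sixth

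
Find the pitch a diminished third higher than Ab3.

Cbb4

The third takes the letter from A up to C.
A diminished third is 2 semitones; 2 semitones up from Ab3 gives Cbb4.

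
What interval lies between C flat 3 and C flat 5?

P15

C to C is the same letter name, plus 2 octaves: a fifteenth.
The perfect fifteenth spans 24 semitones, and Cb3 to Cb5 is exactly 24 semitones — so this is a perfect fifteenth.
(Equivalently, a compound perfect octave: a perfect octave plus an octave.)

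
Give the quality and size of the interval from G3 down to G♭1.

augmented fifteenth

Descending from G3 to Gb1 is the same interval as ascending Gb1 to G3.
G to G is the same letter name, plus 2 octaves: a fifteenth.
Gb1 to G3 spans 25 semitones — one semitone wider than the perfect fifteenth (24) — giving an augmented fifteenth.
(Equivalently, a compound augmented octave: an augmented octave plus an octave.)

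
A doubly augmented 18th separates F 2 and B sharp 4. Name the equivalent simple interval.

Each octave removed subtracts seven from the number: 18 − 14 = 4.
Quality carries through unchanged, so the simple form is a doubly augmented fourth.

doubly augmented 4th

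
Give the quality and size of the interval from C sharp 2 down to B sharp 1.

minor 2nd

Descending from C#2 to B#1 is the same interval as ascending B#1 to C#2.
B to C spans two letter names (B-C) — that makes it a second of some quality.
B#1 to C#2 is 1 semitone, a half step short of the major second (2), so this is minor.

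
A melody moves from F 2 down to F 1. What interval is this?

perfect octave

Descending from F2 to F1 is the same interval as ascending F1 to F2.
F to F is the same letter name, plus an octave, so the interval is some kind of octave.
The perfect octave spans 12 semitones, and F1 to F2 is exactly 12 semitones — so this is a perfect octave.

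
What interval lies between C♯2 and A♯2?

C to A spans six letter names (C-D-E-F-G-A) — that makes it a sixth of some quality.
The major sixth spans 9 semitones, and C#2 to A#2 is exactly 9 semitones — so this is a major sixth.

M6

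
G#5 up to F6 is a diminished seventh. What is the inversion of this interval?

Inverted interval numbers add to nine, so a seventh pairs with a second (7 + 2 = 9).
And diminished becomes augmented under inversion, so we get an augmented second.

augmented 2nd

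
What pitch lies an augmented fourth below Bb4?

Four letter names down from B: F.
An augmented fourth spans 6 semitones, so from Bb4 the target pitch is Fb4.

Fb4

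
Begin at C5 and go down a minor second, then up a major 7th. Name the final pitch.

C5 down a minor second → B4 (1 semitone).
A major seventh up from B4 is A#5.

A#5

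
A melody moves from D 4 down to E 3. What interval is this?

minor seventh

Descending from D4 to E3 is the same interval as ascending E3 to D4.
E to D spans seven letter names (E-F-G-A-B-C-D) — that makes it a seventh of some quality.
At 10 semitones, E3→D4 falls one short of a major seventh: minor.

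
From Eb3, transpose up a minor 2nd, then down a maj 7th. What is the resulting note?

Eb3 up a minor second → Fb3 (1 semitone).
Down a major seventh from Fb3: Gbb2 (11 semitones down).

Gbb2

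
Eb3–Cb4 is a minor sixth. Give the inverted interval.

major 3rd

Interval numbers invert to sum to nine: 6 + 3 = 9, so a sixth inverts to a third.
Quality inverts too: minor becomes major. That makes the inversion a major third.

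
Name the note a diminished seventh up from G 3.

F-flat 4

The seventh takes the letter from G up to F.
Moving 9 semitones up from G3 (the size of a diminished seventh) reaches Fb4.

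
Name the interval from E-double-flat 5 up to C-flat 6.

E to C spans six letter names (E-F-G-A-B-C): a sixth.
The major sixth spans 9 semitones, and Ebb5 to Cb6 is exactly 9 semitones — so this is a major sixth.

major 6th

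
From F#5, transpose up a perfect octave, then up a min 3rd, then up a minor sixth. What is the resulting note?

Up a perfect octave from F#5: F#6 (12 semitones up).
F#6 up a minor third → A6 (3 semitones).
A minor sixth up from A6 is F7.

F7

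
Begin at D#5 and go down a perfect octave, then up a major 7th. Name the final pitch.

A perfect octave down from D#5 is D#4.
Up a major seventh from D#4: C##5 (11 semitones up).

C##5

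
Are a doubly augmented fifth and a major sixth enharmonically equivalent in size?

Yes

A doubly augmented fifth = 9 semitones = a major sixth; enharmonically equal.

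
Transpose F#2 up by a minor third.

A2

Three letter names up from F: A.
Moving 3 semitones up from F#2 (the size of a minor third) reaches A2.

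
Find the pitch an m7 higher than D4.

Seven letter names up from D: C.
Moving 10 semitones up from D4 (the size of a minor seventh) reaches C5.

C5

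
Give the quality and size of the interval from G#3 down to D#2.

perfect eleventh

Descending from G#3 to D#2 is the same interval as ascending D#2 to G#3.
D to G spans four letter names (D-E-F-G), plus an octave: an eleventh.
Counting semitones, D#2→G#3 is 17, which is the perfect eleventh.
(Equivalently, a compound perfect fourth: a perfect fourth plus an octave.)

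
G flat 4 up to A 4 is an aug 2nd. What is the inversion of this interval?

Interval numbers invert to sum to nine: 2 + 7 = 9, so a second inverts to a seventh.
And augmented becomes diminished under inversion, so we get a diminished seventh.

d7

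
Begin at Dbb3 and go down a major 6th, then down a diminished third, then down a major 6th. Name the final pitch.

Fb1

Down a major sixth from Dbb3: Fbb2 (9 semitones down).
Fbb2 down a diminished third → Db2 (2 semitones).
Db2 down a major sixth → Fb1 (9 semitones).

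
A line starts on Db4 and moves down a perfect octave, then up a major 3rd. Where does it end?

A perfect octave down from Db4 is Db3.
Db3 up a major third → F3 (4 semitones).

F3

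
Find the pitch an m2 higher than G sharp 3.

Counting two letter names up from G lands on A.
A minor second is 1 semitone; 1 semitone up from G#3 gives A3.

A 3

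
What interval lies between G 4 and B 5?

major tenth

G to B spans three letter names (G-A-B), plus an octave, so the interval is some kind of tenth.
G4 to B5 is 16 semitones, matching the major tenth exactly, so the quality is major.
(Equivalently, a compound major third: a major third plus an octave.)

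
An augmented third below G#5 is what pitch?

Three letter names down from G: E.
Moving 5 semitones down from G#5 (the size of an augmented third) reaches Eb5.

Eb5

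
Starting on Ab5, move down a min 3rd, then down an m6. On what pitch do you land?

Down a minor third from Ab5: F5 (3 semitones down).
A minor sixth down from F5 is A4.

A4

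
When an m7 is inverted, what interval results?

major 2nd

Inverted interval numbers add to nine, so a seventh pairs with a second (7 + 2 = 9).
And minor becomes major under inversion, so we get a major second.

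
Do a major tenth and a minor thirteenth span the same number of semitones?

No

16 semitones (major tenth) vs 20 semitones (minor thirteenth): not equal.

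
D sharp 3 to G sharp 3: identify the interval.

perfect 4th

D to G spans four letter names (D-E-F-G), so the interval is some kind of fourth.
The perfect fourth spans 5 semitones, and D#3 to G#3 is exactly 5 semitones — so this is a perfect fourth.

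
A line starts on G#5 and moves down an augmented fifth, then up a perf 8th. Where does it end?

Down an augmented fifth from G#5: C5 (8 semitones down).
A perfect octave up from C5 is C6.

C6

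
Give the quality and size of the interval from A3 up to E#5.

augmented twelfth

A to E spans five letter names (A-B-C-D-E), plus an octave — that makes it a twelfth of some quality.
A perfect twelfth would be 19 semitones; A3 to E#5 is 20, one semitone wider, so the interval is augmented.
(Equivalently, a compound augmented fifth: an augmented fifth plus an octave.)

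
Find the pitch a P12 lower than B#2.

Counting five letter names plus an octave down from B lands on E.
A perfect twelfth spans 19 semitones, so from B#2 the target pitch is E#1.

E#1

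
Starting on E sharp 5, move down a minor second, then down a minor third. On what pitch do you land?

Down a minor second from E#5: D##5 (1 semitone down).
A minor third down from D##5 is B##4.

B double-sharp 4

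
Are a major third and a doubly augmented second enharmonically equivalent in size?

Yes

Both span 4 semitones: a major third and a doubly augmented second are the same chromatic distance.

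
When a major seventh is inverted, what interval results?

m2

Interval numbers invert to sum to nine: 7 + 2 = 9, so a seventh inverts to a second.
Quality inverts too: major becomes minor. That makes the inversion a minor second.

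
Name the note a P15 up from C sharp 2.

C sharp 4

For a fifteenth the letter name doesn't change: still C, two octaves up.
A perfect fifteenth spans 24 semitones, so from C#2 the target pitch is C#4.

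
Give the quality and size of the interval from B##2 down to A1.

AA9

Descending from B##2 to A1 is the same interval as ascending A1 to B##2.
A to B spans two letter names (A-B), plus an octave — that makes it a ninth of some quality.
A major ninth would be 14 semitones; A1 to B##2 is 16, two semitones wider, so the interval is doubly augmented.
(Equivalently, a compound doubly augmented second: a doubly augmented second plus an octave.)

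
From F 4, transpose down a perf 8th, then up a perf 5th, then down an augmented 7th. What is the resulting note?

A perfect octave down from F4 is F3.
F3 up a perfect fifth → C4 (7 semitones).
An augmented seventh down from C4 is Dbb3.

D double-flat 3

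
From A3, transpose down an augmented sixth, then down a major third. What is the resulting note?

An augmented sixth down from A3 is Cb3.
Cb3 down a major third → Abb2 (4 semitones).

Abb2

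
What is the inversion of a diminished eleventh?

First reduce the compound diminished eleventh to its simple form, a diminished fourth.
Inverted interval numbers add to nine, so a fourth pairs with a fifth (4 + 5 = 9).
The quality also flips — diminished becomes augmented — giving an augmented fifth.

A5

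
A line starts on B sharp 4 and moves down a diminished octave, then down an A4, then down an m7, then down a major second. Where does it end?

B#4 down a diminished octave → B##3 (11 semitones).
Down an augmented fourth from B##3: F##3 (6 semitones down).
F##3 down a minor seventh → G##2 (10 semitones).
G##2 down a major second → F##2 (2 semitones).

F double-sharp 2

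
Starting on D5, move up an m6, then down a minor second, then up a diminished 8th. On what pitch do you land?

Ab6

A minor sixth up from D5 is Bb5.
Down a minor second from Bb5: A5 (1 semitone down).
A5 up a diminished octave → Ab6 (11 semitones).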